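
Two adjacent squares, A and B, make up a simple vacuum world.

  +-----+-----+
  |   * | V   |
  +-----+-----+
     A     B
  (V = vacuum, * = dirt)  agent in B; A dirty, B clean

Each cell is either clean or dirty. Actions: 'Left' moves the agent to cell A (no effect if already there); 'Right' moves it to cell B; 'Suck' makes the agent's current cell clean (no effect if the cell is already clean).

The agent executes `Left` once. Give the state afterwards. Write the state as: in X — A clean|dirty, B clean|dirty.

in A — A dirty, B clean

start: in B — A dirty, B clean
step 1/1 (Left): in A — A dirty, B clean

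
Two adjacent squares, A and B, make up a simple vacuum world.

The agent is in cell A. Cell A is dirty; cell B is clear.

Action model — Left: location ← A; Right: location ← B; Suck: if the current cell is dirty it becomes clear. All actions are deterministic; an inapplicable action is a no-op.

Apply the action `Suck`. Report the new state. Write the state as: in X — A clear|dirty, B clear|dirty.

start: in A — A dirty, B clear
1) do Suck; now in A — A clear, B clear

in A — A clear, B clear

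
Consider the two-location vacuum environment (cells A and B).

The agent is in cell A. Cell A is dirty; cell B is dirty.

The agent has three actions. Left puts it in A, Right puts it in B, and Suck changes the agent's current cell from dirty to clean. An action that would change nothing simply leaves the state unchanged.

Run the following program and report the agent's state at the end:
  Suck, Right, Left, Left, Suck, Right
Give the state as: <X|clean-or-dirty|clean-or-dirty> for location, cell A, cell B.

<B|clean|dirty>

step 1/6 (Suck): <A|clean|dirty>
step 2/6 (Right): <B|clean|dirty>
step 3/6 (Left): <A|clean|dirty>
step 4/6 (Left): <A|clean|dirty>
step 5/6 (Suck): <A|clean|dirty>
step 6/6 (Right): <B|clean|dirty>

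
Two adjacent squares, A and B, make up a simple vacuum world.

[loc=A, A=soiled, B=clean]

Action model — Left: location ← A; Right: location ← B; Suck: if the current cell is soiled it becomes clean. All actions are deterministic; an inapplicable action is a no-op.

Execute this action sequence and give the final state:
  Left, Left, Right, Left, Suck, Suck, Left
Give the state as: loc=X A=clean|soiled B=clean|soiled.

loc=A A=clean B=clean

t=1 Left ⇒ loc=A A=soiled B=clean
t=2 Left ⇒ loc=A A=soiled B=clean
t=3 Right ⇒ loc=B A=soiled B=clean
t=4 Left ⇒ loc=A A=soiled B=clean
t=5 Suck ⇒ loc=A A=clean B=clean
t=6 Suck ⇒ loc=A A=clean B=clean
t=7 Left ⇒ loc=A A=clean B=clean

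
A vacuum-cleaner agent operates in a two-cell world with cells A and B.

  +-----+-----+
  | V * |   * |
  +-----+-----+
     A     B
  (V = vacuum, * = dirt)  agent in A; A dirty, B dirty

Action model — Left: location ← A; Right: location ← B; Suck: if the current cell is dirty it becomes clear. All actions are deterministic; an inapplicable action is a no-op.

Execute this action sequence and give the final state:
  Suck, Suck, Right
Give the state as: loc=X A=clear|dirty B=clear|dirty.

t=1 Suck ⇒ loc=A A=clear B=dirty
t=2 Suck ⇒ loc=A A=clear B=dirty
t=3 Right ⇒ loc=B A=clear B=dirty

loc=B A=clear B=dirty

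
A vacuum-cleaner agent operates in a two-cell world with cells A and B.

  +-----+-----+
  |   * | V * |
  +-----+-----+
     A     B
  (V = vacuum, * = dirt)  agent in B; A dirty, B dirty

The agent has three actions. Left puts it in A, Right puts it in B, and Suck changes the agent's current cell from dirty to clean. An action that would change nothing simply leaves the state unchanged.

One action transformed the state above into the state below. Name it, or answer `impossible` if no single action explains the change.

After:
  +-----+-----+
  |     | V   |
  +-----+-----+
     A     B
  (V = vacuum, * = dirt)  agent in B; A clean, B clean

impossible

try  Left: in A — A dirty, B dirty
try Right: in B — A dirty, B dirty
try  Suck: in B — A dirty, B clean
no single action produces the after-state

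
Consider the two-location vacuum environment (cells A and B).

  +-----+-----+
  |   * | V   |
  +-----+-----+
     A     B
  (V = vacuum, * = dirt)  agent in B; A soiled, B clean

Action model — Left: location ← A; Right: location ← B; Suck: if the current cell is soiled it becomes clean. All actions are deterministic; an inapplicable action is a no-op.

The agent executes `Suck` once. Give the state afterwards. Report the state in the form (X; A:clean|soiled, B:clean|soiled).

start: (B; A:soiled, B:clean)
t=1 Suck ⇒ (B; A:soiled, B:clean)

(B; A:soiled, B:clean)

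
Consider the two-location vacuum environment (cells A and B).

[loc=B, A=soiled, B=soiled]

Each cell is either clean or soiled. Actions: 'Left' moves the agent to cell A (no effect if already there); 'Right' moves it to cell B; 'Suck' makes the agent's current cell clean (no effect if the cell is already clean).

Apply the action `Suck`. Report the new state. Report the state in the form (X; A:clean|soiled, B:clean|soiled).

start: (B; A:soiled, B:soiled)
1. Suck → (B; A:soiled, B:clean)

(B; A:soiled, B:clean)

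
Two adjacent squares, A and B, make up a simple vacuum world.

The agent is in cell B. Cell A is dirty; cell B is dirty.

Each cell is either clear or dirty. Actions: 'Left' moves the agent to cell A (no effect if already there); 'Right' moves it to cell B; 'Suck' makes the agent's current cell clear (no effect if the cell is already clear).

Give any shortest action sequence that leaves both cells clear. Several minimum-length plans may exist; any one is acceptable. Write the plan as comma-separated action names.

Suck, Left, Suck

1) do Suck; now in B — A dirty, B clear
2) do Left; now in A — A dirty, B clear
3) do Suck; now in A — A clear, B clear
min 3: Suck B + move + Suck A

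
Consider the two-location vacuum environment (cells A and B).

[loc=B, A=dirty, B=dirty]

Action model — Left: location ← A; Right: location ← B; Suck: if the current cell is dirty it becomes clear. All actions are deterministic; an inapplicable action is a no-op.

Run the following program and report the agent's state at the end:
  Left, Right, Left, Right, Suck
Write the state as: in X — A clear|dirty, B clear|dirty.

in B — A dirty, B clear

1. Left → in A — A dirty, B dirty
2. Right → in B — A dirty, B dirty
3. Left → in A — A dirty, B dirty
4. Right → in B — A dirty, B dirty
5. Suck → in B — A dirty, B clear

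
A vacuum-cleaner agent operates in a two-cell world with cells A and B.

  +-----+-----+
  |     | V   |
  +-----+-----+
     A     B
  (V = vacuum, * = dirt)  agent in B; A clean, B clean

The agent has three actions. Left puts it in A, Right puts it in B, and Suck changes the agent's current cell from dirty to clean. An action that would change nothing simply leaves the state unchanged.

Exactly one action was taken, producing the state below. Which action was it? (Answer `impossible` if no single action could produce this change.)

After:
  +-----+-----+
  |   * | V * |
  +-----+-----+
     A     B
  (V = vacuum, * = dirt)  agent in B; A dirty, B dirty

impossible

try  Left: (A; A:clean, B:clean)
try Right: (B; A:clean, B:clean)
try  Suck: (B; A:clean, B:clean)
no single action produces the after-state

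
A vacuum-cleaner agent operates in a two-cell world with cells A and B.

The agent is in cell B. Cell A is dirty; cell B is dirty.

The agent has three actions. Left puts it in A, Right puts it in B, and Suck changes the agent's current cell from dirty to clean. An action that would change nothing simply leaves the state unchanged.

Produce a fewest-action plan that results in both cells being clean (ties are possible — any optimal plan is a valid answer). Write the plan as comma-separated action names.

Suck, Left, Suck

1. Suck → (B; A:dirty, B:clean)
2. Left → (A; A:dirty, B:clean)
3. Suck → (A; A:clean, B:clean)
min 3: Suck B + move + Suck A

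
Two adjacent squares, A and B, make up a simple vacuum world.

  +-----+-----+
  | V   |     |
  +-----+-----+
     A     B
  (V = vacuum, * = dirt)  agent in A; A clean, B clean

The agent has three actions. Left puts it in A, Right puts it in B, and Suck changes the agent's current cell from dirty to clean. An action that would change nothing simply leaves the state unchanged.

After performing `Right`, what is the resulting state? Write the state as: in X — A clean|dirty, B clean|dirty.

start: in A — A clean, B clean
t=1 Right ⇒ in B — A clean, B clean

in B — A clean, B clean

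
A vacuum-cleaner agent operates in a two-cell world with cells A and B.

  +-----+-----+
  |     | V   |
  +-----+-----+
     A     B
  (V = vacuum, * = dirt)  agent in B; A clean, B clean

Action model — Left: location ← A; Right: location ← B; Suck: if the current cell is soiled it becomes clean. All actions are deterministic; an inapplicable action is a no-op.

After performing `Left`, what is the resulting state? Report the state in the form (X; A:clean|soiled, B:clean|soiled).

(A; A:clean, B:clean)

start: (B; A:clean, B:clean)
step 1/1 (Left): (A; A:clean, B:clean)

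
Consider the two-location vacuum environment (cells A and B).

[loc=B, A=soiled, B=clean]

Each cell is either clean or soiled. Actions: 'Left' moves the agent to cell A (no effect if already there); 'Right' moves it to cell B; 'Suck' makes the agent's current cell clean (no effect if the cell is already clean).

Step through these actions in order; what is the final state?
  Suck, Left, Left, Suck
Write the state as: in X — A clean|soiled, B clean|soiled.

Suck (#1): in B — A soiled, B clean
Left (#2): in A — A soiled, B clean
Left (#3): in A — A soiled, B clean
Suck (#4): in A — A clean, B clean

in A — A clean, B clean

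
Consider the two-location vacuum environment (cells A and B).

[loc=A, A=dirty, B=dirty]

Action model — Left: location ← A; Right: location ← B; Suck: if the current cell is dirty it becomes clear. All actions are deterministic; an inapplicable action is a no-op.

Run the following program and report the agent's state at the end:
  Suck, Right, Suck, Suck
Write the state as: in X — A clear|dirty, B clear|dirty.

t=1 Suck ⇒ in A — A clear, B dirty
t=2 Right ⇒ in B — A clear, B dirty
t=3 Suck ⇒ in B — A clear, B clear
t=4 Suck ⇒ in B — A clear, B clear

in B — A clear, B clear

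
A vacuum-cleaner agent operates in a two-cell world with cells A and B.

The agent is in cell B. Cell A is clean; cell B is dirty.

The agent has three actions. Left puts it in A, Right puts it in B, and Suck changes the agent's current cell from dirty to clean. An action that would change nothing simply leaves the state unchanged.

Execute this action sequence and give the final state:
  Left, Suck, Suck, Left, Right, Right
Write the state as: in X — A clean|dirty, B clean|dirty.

Left (#1): in A — A clean, B dirty
Suck (#2): in A — A clean, B dirty
Suck (#3): in A — A clean, B dirty
Left (#4): in A — A clean, B dirty
Right (#5): in B — A clean, B dirty
Right (#6): in B — A clean, B dirty

in B — A clean, B dirty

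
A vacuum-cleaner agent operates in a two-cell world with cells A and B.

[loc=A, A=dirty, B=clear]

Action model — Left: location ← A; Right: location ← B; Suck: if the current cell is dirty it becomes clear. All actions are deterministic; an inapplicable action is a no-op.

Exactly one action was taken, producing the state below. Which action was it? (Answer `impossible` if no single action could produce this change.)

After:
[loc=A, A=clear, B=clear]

try  Left: loc=A A=dirty B=clear
try Right: loc=B A=dirty B=clear
try  Suck: loc=A A=clear B=clear  ← match

Suck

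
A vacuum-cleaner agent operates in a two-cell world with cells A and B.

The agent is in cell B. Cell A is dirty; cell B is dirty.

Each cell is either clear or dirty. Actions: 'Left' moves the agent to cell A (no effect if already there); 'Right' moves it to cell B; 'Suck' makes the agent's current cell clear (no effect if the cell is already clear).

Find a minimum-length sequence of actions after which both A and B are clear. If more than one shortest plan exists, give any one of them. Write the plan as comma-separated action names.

Suck, Left, Suck

1. Suck → in B — A dirty, B clear
2. Left → in A — A dirty, B clear
3. Suck → in A — A clear, B clear
min 3: Suck B + move + Suck A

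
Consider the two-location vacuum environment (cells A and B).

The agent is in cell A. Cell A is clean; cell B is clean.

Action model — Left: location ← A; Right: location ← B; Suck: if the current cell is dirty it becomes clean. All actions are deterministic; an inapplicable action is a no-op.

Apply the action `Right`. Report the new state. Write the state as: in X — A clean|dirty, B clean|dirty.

start: in A — A clean, B clean
t=1 Right ⇒ in B — A clean, B clean

in B — A clean, B clean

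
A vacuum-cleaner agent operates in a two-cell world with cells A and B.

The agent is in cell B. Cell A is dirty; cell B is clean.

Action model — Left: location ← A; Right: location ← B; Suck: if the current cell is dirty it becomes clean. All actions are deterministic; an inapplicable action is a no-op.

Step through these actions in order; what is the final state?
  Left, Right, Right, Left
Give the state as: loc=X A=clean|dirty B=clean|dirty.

loc=A A=dirty B=clean

1. Left → loc=A A=dirty B=clean
2. Right → loc=B A=dirty B=clean
3. Right → loc=B A=dirty B=clean
4. Left → loc=A A=dirty B=clean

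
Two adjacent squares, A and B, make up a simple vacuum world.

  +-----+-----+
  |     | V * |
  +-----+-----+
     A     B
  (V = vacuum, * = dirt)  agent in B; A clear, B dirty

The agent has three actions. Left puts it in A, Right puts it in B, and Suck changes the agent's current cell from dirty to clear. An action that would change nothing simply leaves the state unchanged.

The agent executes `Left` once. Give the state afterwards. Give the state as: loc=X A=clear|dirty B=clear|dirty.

start: loc=B A=clear B=dirty
step 1/1 (Left): loc=A A=clear B=dirty

loc=A A=clear B=dirty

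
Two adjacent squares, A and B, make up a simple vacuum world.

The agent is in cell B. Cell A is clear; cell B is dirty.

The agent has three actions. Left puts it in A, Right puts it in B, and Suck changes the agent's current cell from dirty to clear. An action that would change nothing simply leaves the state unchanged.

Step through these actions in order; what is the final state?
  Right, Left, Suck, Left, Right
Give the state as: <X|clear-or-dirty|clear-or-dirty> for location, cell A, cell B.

t=1 Right ⇒ <B|clear|dirty>
t=2 Left ⇒ <A|clear|dirty>
t=3 Suck ⇒ <A|clear|dirty>
t=4 Left ⇒ <A|clear|dirty>
t=5 Right ⇒ <B|clear|dirty>

<B|clear|dirty>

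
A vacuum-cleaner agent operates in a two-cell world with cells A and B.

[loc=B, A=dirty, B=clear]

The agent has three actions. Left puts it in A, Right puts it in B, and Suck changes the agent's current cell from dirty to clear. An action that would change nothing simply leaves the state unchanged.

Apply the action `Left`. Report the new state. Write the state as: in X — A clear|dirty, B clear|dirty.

in A — A dirty, B clear

start: in B — A dirty, B clear
1) do Left; now in A — A dirty, B clear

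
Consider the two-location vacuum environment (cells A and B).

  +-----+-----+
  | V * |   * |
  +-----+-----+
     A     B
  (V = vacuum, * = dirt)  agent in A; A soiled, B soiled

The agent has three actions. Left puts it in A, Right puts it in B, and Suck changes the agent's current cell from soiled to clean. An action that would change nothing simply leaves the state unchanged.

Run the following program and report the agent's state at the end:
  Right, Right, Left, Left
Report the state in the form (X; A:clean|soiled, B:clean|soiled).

1. Right → (B; A:soiled, B:soiled)
2. Right → (B; A:soiled, B:soiled)
3. Left → (A; A:soiled, B:soiled)
4. Left → (A; A:soiled, B:soiled)

(A; A:soiled, B:soiled)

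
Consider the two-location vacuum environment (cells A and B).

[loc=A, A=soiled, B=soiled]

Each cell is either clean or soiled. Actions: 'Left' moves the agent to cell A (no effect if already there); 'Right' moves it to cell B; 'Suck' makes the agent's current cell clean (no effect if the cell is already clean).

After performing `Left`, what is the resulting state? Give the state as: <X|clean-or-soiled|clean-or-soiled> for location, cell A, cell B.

<A|soiled|soiled>

start: <A|soiled|soiled>
1. Left → <A|soiled|soiled>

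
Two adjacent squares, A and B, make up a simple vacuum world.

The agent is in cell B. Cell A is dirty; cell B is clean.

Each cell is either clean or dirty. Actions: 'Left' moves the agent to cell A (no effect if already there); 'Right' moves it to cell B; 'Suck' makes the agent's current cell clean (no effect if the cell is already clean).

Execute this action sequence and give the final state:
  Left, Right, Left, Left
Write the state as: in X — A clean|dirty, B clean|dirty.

Left (#1): in A — A dirty, B clean
Right (#2): in B — A dirty, B clean
Left (#3): in A — A dirty, B clean
Left (#4): in A — A dirty, B clean

in A — A dirty, B clean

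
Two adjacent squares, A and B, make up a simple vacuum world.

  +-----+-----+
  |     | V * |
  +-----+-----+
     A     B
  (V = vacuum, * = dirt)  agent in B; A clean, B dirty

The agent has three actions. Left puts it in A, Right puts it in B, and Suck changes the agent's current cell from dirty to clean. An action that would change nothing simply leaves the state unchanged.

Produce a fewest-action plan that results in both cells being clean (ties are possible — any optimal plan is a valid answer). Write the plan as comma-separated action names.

Suck (#1): in B — A clean, B clean
min 1: B is dirty, one Suck

Suck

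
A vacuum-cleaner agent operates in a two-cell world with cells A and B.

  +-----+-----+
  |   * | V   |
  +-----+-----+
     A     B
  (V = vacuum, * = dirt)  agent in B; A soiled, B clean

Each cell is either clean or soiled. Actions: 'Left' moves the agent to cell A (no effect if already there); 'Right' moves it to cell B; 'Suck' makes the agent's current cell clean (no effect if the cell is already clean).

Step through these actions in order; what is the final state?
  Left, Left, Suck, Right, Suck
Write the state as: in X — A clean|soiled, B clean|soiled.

step 1/5 (Left): in A — A soiled, B clean
step 2/5 (Left): in A — A soiled, B clean
step 3/5 (Suck): in A — A clean, B clean
step 4/5 (Right): in B — A clean, B clean
step 5/5 (Suck): in B — A clean, B clean

in B — A clean, B clean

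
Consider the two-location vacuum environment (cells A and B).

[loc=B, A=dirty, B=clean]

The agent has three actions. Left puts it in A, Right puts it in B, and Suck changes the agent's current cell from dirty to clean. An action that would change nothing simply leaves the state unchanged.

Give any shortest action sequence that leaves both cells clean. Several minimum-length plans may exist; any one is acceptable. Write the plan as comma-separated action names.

Left, Suck

Left (#1): loc=A A=dirty B=clean
Suck (#2): loc=A A=clean B=clean
min 2: go A then Suck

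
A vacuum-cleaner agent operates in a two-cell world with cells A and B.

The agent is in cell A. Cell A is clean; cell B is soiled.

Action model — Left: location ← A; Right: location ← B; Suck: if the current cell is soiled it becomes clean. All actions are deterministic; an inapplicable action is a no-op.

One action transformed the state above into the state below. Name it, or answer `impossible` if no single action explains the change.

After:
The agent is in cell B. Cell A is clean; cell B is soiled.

try  Left: loc=A A=clean B=soiled
try Right: loc=B A=clean B=soiled  ← match
try  Suck: loc=A A=clean B=soiled

Right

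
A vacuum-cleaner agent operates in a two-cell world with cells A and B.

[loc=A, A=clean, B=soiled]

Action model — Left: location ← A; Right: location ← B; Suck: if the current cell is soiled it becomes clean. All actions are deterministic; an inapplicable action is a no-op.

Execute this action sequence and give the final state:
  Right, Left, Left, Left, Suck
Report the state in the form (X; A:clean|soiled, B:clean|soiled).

Right (#1): (B; A:clean, B:soiled)
Left (#2): (A; A:clean, B:soiled)
Left (#3): (A; A:clean, B:soiled)
Left (#4): (A; A:clean, B:soiled)
Suck (#5): (A; A:clean, B:soiled)

(A; A:clean, B:soiled)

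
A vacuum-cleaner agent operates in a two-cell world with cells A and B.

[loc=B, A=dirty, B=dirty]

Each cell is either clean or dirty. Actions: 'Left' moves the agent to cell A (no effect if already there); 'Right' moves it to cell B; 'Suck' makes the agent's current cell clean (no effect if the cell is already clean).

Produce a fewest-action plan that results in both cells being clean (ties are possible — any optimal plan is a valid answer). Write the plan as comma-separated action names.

t=1 Suck ⇒ <B|dirty|clean>
t=2 Left ⇒ <A|dirty|clean>
t=3 Suck ⇒ <A|clean|clean>
min 3: Suck B + move + Suck A

Suck, Left, Suck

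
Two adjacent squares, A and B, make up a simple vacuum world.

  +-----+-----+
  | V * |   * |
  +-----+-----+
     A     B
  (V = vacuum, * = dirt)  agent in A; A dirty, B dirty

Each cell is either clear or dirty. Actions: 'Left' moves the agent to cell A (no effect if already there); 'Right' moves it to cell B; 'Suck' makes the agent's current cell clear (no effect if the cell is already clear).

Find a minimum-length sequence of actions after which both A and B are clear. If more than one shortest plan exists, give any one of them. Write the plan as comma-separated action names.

Suck, Right, Suck

[1] after Suck: in A — A clear, B dirty
[2] after Right: in B — A clear, B dirty
[3] after Suck: in B — A clear, B clear
min 3: Suck A + move + Suck B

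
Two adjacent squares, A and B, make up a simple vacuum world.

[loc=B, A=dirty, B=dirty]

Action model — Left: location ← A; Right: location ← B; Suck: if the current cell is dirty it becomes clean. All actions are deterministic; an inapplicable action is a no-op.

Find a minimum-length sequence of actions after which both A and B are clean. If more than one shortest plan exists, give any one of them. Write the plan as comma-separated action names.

Suck, Left, Suck

[1] after Suck: (B; A:dirty, B:clean)
[2] after Left: (A; A:dirty, B:clean)
[3] after Suck: (A; A:clean, B:clean)
min 3: Suck B + move + Suck A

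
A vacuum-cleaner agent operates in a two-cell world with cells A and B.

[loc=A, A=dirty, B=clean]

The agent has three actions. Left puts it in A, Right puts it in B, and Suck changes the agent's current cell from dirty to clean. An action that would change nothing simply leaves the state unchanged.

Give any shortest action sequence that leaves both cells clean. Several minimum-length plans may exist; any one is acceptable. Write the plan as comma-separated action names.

step 1/1 (Suck): <A|clean|clean>
min 1: A is dirty, one Suck

Suck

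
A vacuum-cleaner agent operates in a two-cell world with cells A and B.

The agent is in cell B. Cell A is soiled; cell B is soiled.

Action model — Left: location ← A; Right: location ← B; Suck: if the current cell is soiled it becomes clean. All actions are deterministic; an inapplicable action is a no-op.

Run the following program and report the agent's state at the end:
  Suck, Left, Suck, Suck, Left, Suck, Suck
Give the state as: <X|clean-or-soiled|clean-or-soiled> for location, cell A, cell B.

<A|clean|clean>

1. Suck → <B|soiled|clean>
2. Left → <A|soiled|clean>
3. Suck → <A|clean|clean>
4. Suck → <A|clean|clean>
5. Left → <A|clean|clean>
6. Suck → <A|clean|clean>
7. Suck → <A|clean|clean>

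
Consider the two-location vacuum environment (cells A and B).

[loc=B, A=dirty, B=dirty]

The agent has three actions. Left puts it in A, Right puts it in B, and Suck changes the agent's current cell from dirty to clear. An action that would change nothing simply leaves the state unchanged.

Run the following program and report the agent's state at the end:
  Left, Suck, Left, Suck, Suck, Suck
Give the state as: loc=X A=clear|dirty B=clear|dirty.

Left (#1): loc=A A=dirty B=dirty
Suck (#2): loc=A A=clear B=dirty
Left (#3): loc=A A=clear B=dirty
Suck (#4): loc=A A=clear B=dirty
Suck (#5): loc=A A=clear B=dirty
Suck (#6): loc=A A=clear B=dirty

loc=A A=clear B=dirty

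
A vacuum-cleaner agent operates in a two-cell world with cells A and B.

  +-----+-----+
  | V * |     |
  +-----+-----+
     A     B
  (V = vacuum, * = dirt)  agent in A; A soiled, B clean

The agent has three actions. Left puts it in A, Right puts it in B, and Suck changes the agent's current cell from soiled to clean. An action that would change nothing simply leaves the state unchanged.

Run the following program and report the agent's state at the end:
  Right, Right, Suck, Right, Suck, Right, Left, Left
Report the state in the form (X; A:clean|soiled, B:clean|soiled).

(A; A:soiled, B:clean)

t=1 Right ⇒ (B; A:soiled, B:clean)
t=2 Right ⇒ (B; A:soiled, B:clean)
t=3 Suck ⇒ (B; A:soiled, B:clean)
t=4 Right ⇒ (B; A:soiled, B:clean)
t=5 Suck ⇒ (B; A:soiled, B:clean)
t=6 Right ⇒ (B; A:soiled, B:clean)
t=7 Left ⇒ (A; A:soiled, B:clean)
t=8 Left ⇒ (A; A:soiled, B:clean)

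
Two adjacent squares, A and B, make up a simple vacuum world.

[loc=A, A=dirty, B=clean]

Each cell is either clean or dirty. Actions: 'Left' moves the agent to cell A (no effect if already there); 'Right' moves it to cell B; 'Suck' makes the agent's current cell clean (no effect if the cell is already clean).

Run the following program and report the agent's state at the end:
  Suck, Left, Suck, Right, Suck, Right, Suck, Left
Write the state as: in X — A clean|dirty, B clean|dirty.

t=1 Suck ⇒ in A — A clean, B clean
t=2 Left ⇒ in A — A clean, B clean
t=3 Suck ⇒ in A — A clean, B clean
t=4 Right ⇒ in B — A clean, B clean
t=5 Suck ⇒ in B — A clean, B clean
t=6 Right ⇒ in B — A clean, B clean
t=7 Suck ⇒ in B — A clean, B clean
t=8 Left ⇒ in A — A clean, B clean

in A — A clean, B clean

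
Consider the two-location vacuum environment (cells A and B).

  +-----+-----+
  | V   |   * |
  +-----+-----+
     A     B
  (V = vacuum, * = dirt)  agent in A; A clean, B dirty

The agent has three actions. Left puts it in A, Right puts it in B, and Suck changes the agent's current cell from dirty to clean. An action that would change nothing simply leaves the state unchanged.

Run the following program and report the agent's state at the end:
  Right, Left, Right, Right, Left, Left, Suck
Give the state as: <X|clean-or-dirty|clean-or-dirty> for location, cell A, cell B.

step 1/7 (Right): <B|clean|dirty>
step 2/7 (Left): <A|clean|dirty>
step 3/7 (Right): <B|clean|dirty>
step 4/7 (Right): <B|clean|dirty>
step 5/7 (Left): <A|clean|dirty>
step 6/7 (Left): <A|clean|dirty>
step 7/7 (Suck): <A|clean|dirty>

<A|clean|dirty>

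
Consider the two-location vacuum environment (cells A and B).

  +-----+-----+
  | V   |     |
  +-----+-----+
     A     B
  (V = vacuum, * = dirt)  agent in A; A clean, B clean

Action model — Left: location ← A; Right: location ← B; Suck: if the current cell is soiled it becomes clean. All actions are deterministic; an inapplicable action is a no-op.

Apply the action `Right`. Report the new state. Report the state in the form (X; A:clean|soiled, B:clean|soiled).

start: (A; A:clean, B:clean)
Right (#1): (B; A:clean, B:clean)

(B; A:clean, B:clean)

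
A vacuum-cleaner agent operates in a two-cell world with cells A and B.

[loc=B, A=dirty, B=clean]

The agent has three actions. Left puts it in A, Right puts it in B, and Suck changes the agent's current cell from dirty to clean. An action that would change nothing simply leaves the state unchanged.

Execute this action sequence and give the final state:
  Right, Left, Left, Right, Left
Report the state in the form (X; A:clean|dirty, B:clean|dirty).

(A; A:dirty, B:clean)

step 1/5 (Right): (B; A:dirty, B:clean)
step 2/5 (Left): (A; A:dirty, B:clean)
step 3/5 (Left): (A; A:dirty, B:clean)
step 4/5 (Right): (B; A:dirty, B:clean)
step 5/5 (Left): (A; A:dirty, B:clean)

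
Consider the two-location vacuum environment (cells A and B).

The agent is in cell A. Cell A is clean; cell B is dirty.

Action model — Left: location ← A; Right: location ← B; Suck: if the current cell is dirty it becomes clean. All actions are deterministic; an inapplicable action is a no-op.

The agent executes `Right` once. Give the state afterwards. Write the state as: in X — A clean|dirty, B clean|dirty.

in B — A clean, B dirty

start: in A — A clean, B dirty
1) do Right; now in B — A clean, B dirty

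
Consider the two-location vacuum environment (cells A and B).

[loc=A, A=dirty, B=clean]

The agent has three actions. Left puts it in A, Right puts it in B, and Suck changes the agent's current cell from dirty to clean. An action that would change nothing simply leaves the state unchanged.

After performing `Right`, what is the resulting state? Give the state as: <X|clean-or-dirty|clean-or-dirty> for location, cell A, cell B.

<B|dirty|clean>

start: <A|dirty|clean>
t=1 Right ⇒ <B|dirty|clean>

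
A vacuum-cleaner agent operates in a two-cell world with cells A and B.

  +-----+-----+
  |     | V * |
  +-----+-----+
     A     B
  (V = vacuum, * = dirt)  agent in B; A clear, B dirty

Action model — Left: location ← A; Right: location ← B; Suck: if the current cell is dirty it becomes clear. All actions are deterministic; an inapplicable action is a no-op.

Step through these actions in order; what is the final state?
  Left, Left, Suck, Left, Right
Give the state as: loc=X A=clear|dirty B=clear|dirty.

loc=B A=clear B=dirty

step 1/5 (Left): loc=A A=clear B=dirty
step 2/5 (Left): loc=A A=clear B=dirty
step 3/5 (Suck): loc=A A=clear B=dirty
step 4/5 (Left): loc=A A=clear B=dirty
step 5/5 (Right): loc=B A=clear B=dirty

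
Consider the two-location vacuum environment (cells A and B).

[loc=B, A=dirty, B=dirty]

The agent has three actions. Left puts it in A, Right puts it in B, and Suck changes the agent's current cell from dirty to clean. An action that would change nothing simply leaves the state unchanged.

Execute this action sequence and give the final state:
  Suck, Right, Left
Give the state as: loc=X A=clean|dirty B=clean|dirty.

1. Suck → loc=B A=dirty B=clean
2. Right → loc=B A=dirty B=clean
3. Left → loc=A A=dirty B=clean

loc=A A=dirty B=clean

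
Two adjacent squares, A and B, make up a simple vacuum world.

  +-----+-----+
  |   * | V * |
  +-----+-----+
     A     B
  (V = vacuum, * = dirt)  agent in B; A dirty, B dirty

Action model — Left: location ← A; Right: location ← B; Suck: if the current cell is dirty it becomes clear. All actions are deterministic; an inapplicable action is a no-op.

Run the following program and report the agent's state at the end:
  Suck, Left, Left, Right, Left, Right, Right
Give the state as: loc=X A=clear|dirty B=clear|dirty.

t=1 Suck ⇒ loc=B A=dirty B=clear
t=2 Left ⇒ loc=A A=dirty B=clear
t=3 Left ⇒ loc=A A=dirty B=clear
t=4 Right ⇒ loc=B A=dirty B=clear
t=5 Left ⇒ loc=A A=dirty B=clear
t=6 Right ⇒ loc=B A=dirty B=clear
t=7 Right ⇒ loc=B A=dirty B=clear

loc=B A=dirty B=clear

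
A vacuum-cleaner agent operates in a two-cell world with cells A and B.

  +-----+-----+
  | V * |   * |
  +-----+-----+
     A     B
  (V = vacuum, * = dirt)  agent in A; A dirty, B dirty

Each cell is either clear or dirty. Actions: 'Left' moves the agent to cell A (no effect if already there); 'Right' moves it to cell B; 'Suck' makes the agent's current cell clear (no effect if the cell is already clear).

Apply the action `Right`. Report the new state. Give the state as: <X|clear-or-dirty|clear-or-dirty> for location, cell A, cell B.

<B|dirty|dirty>

start: <A|dirty|dirty>
[1] after Right: <B|dirty|dirty>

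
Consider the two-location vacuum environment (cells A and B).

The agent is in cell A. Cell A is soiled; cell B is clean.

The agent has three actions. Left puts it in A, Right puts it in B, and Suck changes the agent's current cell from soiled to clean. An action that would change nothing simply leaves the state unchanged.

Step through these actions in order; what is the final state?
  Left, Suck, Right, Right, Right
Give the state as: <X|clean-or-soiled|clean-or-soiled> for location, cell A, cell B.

<B|clean|clean>

1) do Left; now <A|soiled|clean>
2) do Suck; now <A|clean|clean>
3) do Right; now <B|clean|clean>
4) do Right; now <B|clean|clean>
5) do Right; now <B|clean|clean>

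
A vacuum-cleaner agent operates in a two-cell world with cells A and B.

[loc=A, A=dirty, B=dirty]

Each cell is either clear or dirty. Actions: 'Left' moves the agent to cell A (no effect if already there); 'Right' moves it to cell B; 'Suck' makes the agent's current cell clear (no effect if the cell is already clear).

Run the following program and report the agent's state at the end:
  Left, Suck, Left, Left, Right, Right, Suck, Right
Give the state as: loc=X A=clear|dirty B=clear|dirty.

t=1 Left ⇒ loc=A A=dirty B=dirty
t=2 Suck ⇒ loc=A A=clear B=dirty
t=3 Left ⇒ loc=A A=clear B=dirty
t=4 Left ⇒ loc=A A=clear B=dirty
t=5 Right ⇒ loc=B A=clear B=dirty
t=6 Right ⇒ loc=B A=clear B=dirty
t=7 Suck ⇒ loc=B A=clear B=clear
t=8 Right ⇒ loc=B A=clear B=clear

loc=B A=clear B=clear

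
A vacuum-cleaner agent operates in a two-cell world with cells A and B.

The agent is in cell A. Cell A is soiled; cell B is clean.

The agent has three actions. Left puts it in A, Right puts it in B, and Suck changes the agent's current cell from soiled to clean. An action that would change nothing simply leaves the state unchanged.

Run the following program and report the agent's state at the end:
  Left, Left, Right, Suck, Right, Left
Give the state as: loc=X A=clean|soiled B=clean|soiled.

Left (#1): loc=A A=soiled B=clean
Left (#2): loc=A A=soiled B=clean
Right (#3): loc=B A=soiled B=clean
Suck (#4): loc=B A=soiled B=clean
Right (#5): loc=B A=soiled B=clean
Left (#6): loc=A A=soiled B=clean

loc=A A=soiled B=clean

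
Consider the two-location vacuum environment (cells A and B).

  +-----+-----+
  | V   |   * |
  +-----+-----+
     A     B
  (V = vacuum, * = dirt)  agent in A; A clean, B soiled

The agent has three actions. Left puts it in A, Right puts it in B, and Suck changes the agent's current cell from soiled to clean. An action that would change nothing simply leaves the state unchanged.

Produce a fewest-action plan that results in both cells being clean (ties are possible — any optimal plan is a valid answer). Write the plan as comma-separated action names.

Right, Suck

step 1/2 (Right): (B; A:clean, B:soiled)
step 2/2 (Suck): (B; A:clean, B:clean)
min 2: go B then Suck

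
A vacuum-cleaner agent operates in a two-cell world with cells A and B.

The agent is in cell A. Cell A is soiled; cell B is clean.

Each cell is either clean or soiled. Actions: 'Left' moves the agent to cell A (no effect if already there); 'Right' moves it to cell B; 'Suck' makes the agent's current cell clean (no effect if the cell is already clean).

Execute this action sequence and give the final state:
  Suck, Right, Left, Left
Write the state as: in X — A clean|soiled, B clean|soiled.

Suck (#1): in A — A clean, B clean
Right (#2): in B — A clean, B clean
Left (#3): in A — A clean, B clean
Left (#4): in A — A clean, B clean

in A — A clean, B clean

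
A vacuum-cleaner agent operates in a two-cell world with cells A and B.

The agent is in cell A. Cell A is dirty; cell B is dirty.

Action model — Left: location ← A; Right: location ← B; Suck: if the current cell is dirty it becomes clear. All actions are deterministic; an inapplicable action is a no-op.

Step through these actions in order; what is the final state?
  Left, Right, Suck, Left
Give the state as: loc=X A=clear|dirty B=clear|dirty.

loc=A A=dirty B=clear

1) do Left; now loc=A A=dirty B=dirty
2) do Right; now loc=B A=dirty B=dirty
3) do Suck; now loc=B A=dirty B=clear
4) do Left; now loc=A A=dirty B=clear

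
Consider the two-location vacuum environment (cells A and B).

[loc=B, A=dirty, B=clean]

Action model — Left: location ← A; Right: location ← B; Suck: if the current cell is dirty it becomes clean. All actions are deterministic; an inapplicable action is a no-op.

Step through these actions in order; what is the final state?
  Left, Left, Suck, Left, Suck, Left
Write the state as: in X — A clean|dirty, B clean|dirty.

in A — A clean, B clean

t=1 Left ⇒ in A — A dirty, B clean
t=2 Left ⇒ in A — A dirty, B clean
t=3 Suck ⇒ in A — A clean, B clean
t=4 Left ⇒ in A — A clean, B clean
t=5 Suck ⇒ in A — A clean, B clean
t=6 Left ⇒ in A — A clean, B clean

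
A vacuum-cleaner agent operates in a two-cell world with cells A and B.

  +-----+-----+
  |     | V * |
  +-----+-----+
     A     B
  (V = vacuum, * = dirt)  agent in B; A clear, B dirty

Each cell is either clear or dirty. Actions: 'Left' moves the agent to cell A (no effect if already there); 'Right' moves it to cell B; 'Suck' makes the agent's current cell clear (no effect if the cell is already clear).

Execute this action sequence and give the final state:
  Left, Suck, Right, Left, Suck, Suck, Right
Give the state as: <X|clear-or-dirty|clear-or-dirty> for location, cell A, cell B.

1. Left → <A|clear|dirty>
2. Suck → <A|clear|dirty>
3. Right → <B|clear|dirty>
4. Left → <A|clear|dirty>
5. Suck → <A|clear|dirty>
6. Suck → <A|clear|dirty>
7. Right → <B|clear|dirty>

<B|clear|dirty>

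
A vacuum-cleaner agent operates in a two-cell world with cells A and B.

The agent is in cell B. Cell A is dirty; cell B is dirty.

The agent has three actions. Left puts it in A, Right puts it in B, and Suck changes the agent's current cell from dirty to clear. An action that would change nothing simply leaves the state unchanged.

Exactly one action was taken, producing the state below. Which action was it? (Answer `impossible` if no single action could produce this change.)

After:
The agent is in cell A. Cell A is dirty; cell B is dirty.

try  Left: <A|dirty|dirty>  ← match
try Right: <B|dirty|dirty>
try  Suck: <B|dirty|clear>

Left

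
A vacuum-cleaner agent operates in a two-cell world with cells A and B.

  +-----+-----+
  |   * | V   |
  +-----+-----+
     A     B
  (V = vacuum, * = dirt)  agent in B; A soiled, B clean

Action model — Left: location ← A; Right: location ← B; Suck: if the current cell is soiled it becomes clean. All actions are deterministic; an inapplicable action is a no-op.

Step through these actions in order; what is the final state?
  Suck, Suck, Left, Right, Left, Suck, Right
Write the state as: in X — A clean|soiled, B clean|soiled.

step 1/7 (Suck): in B — A soiled, B clean
step 2/7 (Suck): in B — A soiled, B clean
step 3/7 (Left): in A — A soiled, B clean
step 4/7 (Right): in B — A soiled, B clean
step 5/7 (Left): in A — A soiled, B clean
step 6/7 (Suck): in A — A clean, B clean
step 7/7 (Right): in B — A clean, B clean

in B — A clean, B clean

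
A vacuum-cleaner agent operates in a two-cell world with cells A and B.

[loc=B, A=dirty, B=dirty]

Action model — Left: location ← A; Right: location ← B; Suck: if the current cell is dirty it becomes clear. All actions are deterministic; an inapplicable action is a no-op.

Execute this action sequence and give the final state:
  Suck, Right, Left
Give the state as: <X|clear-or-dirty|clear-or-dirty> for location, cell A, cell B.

[1] after Suck: <B|dirty|clear>
[2] after Right: <B|dirty|clear>
[3] after Left: <A|dirty|clear>

<A|dirty|clear>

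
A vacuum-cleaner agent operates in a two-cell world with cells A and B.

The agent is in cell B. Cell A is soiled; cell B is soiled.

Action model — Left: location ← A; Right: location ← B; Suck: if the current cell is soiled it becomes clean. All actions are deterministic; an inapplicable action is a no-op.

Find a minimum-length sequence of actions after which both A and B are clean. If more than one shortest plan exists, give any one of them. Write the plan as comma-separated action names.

t=1 Suck ⇒ <B|soiled|clean>
t=2 Left ⇒ <A|soiled|clean>
t=3 Suck ⇒ <A|clean|clean>
min 3: Suck B + move + Suck A

Suck, Left, Suck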